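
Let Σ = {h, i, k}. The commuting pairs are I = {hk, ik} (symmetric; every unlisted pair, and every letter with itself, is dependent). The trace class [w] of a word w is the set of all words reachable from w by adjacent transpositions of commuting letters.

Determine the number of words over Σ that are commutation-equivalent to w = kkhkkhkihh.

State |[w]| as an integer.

0(k) covers ∅
1(k) covers 0:k
2(h) covers ∅
3(k) covers 1:k
4(k) covers 3:k
5(h) covers 2:h
6(k) covers 4:k
7(i) covers 5:h
8(h) covers 7:i
9(h) covers 8:h
floor of heap: 0:k, 2:h
completions by unplaced set U, small U first (add the entries for U minus each lowest piece of U):
  |U|=1: {6}:1  {9}:1
  |U|=2: {4,6}:1  {6,9}:2  {8,9}:1
  |U|=3: {3,4,6}:1  {4,6,9}:3  {6,8,9}:3  {7,8,9}:1
  |U|=4: {1,3,4,6}:1  {3,4,6,9}:4  {4,6,8,9}:6  {5,7,8,9}:1  {6,7,8,9}:4
  |U|=5: {0,1,3,4,6}:1  {1,3,4,6,9}:5  {2,5,7,8,9}:1  {3,4,6,8,9}:10  {4,6,7,8,9}:10  {5,6,7,8,9}:5
  |U|=6: {0,1,3,4,6,9}:6  {1,3,4,6,8,9}:15  {2,5,6,7,8,9}:6  {3,4,6,7,8,9}:20  {4,5,6,7,8,9}:15
  |U|=7: {0,1,3,4,6,8,9}:21  {1,3,4,6,7,8,9}:35  {2,4,5,6,7,8,9}:21  {3,4,5,6,7,8,9}:35
  |U|=8: {0,1,3,4,6,7,8,9}:56  {1,3,4,5,6,7,8,9}:70  {2,3,4,5,6,7,8,9}:56
  start at 0(k): 126
  start at 2(h): 126
sum over floor = 252

252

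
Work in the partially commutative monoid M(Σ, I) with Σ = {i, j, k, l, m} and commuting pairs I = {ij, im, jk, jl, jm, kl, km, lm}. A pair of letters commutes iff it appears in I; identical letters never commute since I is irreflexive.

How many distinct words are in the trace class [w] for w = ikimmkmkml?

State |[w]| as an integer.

630

#0=i has no predecessor
#1=k depends on [0:i]
#2=i depends on [1:k]
#3=m has no predecessor
#4=m depends on [3:m]
#5=k depends on [2:i]
#6=m depends on [4:m]
#7=k depends on [5:k]
#8=m depends on [6:m]
#9=l depends on [2:i]
sources: [0:i, 3:m]
N(rest) = Σ N(rest − s) over sources s of rest; N(one piece) = 1:
  size 1 → [7]=1  [8]=1  [9]=1
  size 2 → [5,7]=1  [6,8]=1  [7,8]=2  [7,9]=2  [8,9]=2
  size 3 → [4,6,8]=1  [5,7,8]=3  [5,7,9]=3  [6,7,8]=3  [6,8,9]=3  [7,8,9]=6
  size 4 → [2,5,7,9]=3  [3,4,6,8]=1  [4,6,7,8]=4  [4,6,8,9]=4  [5,6,7,8]=6  [5,7,8,9]=12  [6,7,8,9]=12
  size 5 → [1,2,5,7,9]=3  [2,5,7,8,9]=15  [3,4,6,7,8]=5  [3,4,6,8,9]=5  [4,5,6,7,8]=10  [4,6,7,8,9]=20  [5,6,7,8,9]=30
  size 6 → [0,1,2,5,7,9]=3  [1,2,5,7,8,9]=18  [2,5,6,7,8,9]=45  [3,4,5,6,7,8]=15  [3,4,6,7,8,9]=30  [4,5,6,7,8,9]=60
  size 7 → [0,1,2,5,7,8,9]=21  [1,2,5,6,7,8,9]=63  [2,4,5,6,7,8,9]=105  [3,4,5,6,7,8,9]=105
  size 8 → [0,1,2,5,6,7,8,9]=84  [1,2,4,5,6,7,8,9]=168  [2,3,4,5,6,7,8,9]=210
  first=0(i) contributes 378
  first=3(m) contributes 252
|[w]| = 630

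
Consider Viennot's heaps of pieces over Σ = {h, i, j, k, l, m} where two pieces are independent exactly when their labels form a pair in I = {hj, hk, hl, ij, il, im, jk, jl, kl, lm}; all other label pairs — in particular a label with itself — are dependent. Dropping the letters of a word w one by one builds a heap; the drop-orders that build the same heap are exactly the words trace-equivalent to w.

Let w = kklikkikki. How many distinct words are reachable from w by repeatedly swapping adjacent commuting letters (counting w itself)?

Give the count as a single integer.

piece 0:k — minimal
piece 1:k rests on {0:k}
piece 2:l — minimal
piece 3:i rests on {1:k}
piece 4:k rests on {3:i}
piece 5:k rests on {4:k}
piece 6:i rests on {5:k}
piece 7:k rests on {6:i}
piece 8:k rests on {7:k}
piece 9:i rests on {8:k}
minimal pieces: {0:k, 2:l}
ways to finish when only these pieces remain (= sum over removing one remaining piece with nothing left below it):
  1 left: {2}→1  {9}→1
  2 left: {2,9}→2  {8,9}→1
  3 left: {2,8,9}→3  {7,8,9}→1
  4 left: {2,7,8,9}→4  {6,7,8,9}→1
  5 left: {2,6,7,8,9}→5  {5,6,7,8,9}→1
  6 left: {2,5,6,7,8,9}→6  {4,5,6,7,8,9}→1
  7 left: {2,4,5,6,7,8,9}→7  {3,4,5,6,7,8,9}→1
  8 left: {1,3,4,5,6,7,8,9}→1  {2,3,4,5,6,7,8,9}→8
  placing 0:k first → 9 extensions
  placing 2:l first → 1 extensions
total linear extensions = 10

10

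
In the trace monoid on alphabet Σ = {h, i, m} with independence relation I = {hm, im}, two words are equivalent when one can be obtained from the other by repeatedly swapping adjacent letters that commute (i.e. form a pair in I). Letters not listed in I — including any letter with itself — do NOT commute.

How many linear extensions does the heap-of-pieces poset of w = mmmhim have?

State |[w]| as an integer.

0(m) covers ∅
1(m) covers 0:m
2(m) covers 1:m
3(h) covers ∅
4(i) covers 3:h
5(m) covers 2:m
floor of heap: 0:m, 3:h
completions by unplaced set U, small U first (add the entries for U minus each lowest piece of U):
  |U|=1: {4}:1  {5}:1
  |U|=2: {2,5}:1  {3,4}:1  {4,5}:2
  |U|=3: {1,2,5}:1  {2,4,5}:3  {3,4,5}:3
  |U|=4: {0,1,2,5}:1  {1,2,4,5}:4  {2,3,4,5}:6
  start at 0(m): 10
  start at 3(h): 5
sum over floor = 15

15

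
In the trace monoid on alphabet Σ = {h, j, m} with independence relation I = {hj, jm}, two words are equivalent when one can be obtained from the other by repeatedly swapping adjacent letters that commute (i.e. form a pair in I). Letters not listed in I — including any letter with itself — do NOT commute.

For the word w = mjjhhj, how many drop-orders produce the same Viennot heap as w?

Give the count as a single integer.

piece 0:m — minimal
piece 1:j — minimal
piece 2:j rests on {1:j}
piece 3:h rests on {0:m}
piece 4:h rests on {3:h}
piece 5:j rests on {2:j}
minimal pieces: {0:m, 1:j}
ways to finish when only these pieces remain (= sum over removing one remaining piece with nothing left below it):
  1 left: {4}→1  {5}→1
  2 left: {2,5}→1  {3,4}→1  {4,5}→2
  3 left: {0,3,4}→1  {1,2,5}→1  {2,4,5}→3  {3,4,5}→3
  4 left: {0,3,4,5}→4  {1,2,4,5}→4  {2,3,4,5}→6
  placing 0:m first → 10 extensions
  placing 1:j first → 10 extensions
total linear extensions = 20

20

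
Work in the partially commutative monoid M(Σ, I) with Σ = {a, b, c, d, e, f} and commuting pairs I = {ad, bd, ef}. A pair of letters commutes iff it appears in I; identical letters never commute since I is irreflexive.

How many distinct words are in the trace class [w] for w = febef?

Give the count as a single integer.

4

piece 0:f — minimal
piece 1:e — minimal
piece 2:b rests on {0:f, 1:e}
piece 3:e rests on {2:b}
piece 4:f rests on {2:b}
minimal pieces: {0:f, 1:e}
ways to finish when only these pieces remain (= sum over removing one remaining piece with nothing left below it):
  1 left: {3}→1  {4}→1
  2 left: {3,4}→2
  3 left: {2,3,4}→2
  placing 0:f first → 2 extensions
  placing 1:e first → 2 extensions
total linear extensions = 4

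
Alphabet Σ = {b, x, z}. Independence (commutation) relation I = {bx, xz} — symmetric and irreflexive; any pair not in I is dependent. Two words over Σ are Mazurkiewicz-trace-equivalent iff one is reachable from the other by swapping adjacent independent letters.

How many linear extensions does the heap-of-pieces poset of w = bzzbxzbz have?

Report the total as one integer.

#0=b has no predecessor
#1=z depends on [0:b]
#2=z depends on [1:z]
#3=b depends on [2:z]
#4=x has no predecessor
#5=z depends on [3:b]
#6=b depends on [5:z]
#7=z depends on [6:b]
sources: [0:b, 4:x]
N(rest) = Σ N(rest − s) over sources s of rest; N(one piece) = 1:
  size 1 → [4]=1  [7]=1
  size 2 → [4,7]=2  [6,7]=1
  size 3 → [4,6,7]=3  [5,6,7]=1
  size 4 → [3,5,6,7]=1  [4,5,6,7]=4
  size 5 → [2,3,5,6,7]=1  [3,4,5,6,7]=5
  size 6 → [1,2,3,5,6,7]=1  [2,3,4,5,6,7]=6
  first=0(b) contributes 7
  first=4(x) contributes 1
|[w]| = 8

8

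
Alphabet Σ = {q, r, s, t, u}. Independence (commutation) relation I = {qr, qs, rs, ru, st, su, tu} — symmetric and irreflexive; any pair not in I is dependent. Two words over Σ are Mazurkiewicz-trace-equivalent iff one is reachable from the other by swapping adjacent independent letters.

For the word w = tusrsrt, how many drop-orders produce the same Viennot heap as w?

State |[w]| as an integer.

105

piece 0:t — minimal
piece 1:u — minimal
piece 2:s — minimal
piece 3:r rests on {0:t}
piece 4:s rests on {2:s}
piece 5:r rests on {3:r}
piece 6:t rests on {5:r}
minimal pieces: {0:t, 1:u, 2:s}
ways to finish when only these pieces remain (= sum over removing one remaining piece with nothing left below it):
  1 left: {1}→1  {4}→1  {6}→1
  2 left: {1,4}→2  {1,6}→2  {2,4}→1  {4,6}→2  {5,6}→1
  3 left: {1,2,4}→3  {1,4,6}→6  {1,5,6}→3  {2,4,6}→3  {3,5,6}→1  {4,5,6}→3
  4 left: {0,3,5,6}→1  {1,2,4,6}→12  {1,3,5,6}→4  {1,4,5,6}→12  {2,4,5,6}→6  {3,4,5,6}→4
  5 left: {0,1,3,5,6}→5  {0,3,4,5,6}→5  {1,2,4,5,6}→30  {1,3,4,5,6}→20  {2,3,4,5,6}→10
  placing 0:t first → 60 extensions
  placing 1:u first → 15 extensions
  placing 2:s first → 30 extensions
total linear extensions = 105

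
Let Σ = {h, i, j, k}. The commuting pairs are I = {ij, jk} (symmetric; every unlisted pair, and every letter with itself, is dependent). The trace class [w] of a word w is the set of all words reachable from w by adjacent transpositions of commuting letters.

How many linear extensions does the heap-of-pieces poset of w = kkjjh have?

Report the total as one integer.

#0=k has no predecessor
#1=k depends on [0:k]
#2=j has no predecessor
#3=j depends on [2:j]
#4=h depends on [1:k, 3:j]
sources: [0:k, 2:j]
N(rest) = Σ N(rest − s) over sources s of rest; N(one piece) = 1:
  size 1 → [4]=1
  size 2 → [1,4]=1  [3,4]=1
  size 3 → [0,1,4]=1  [1,3,4]=2  [2,3,4]=1
  first=0(k) contributes 3
  first=2(j) contributes 3
|[w]| = 6

6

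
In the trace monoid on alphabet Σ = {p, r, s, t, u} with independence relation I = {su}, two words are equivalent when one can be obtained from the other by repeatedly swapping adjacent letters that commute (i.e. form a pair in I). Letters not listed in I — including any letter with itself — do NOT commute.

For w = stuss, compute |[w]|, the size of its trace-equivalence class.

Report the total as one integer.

0(s) covers ∅
1(t) covers 0:s
2(u) covers 1:t
3(s) covers 1:t
4(s) covers 3:s
floor of heap: 0:s
completions by unplaced set U, small U first (add the entries for U minus each lowest piece of U):
  |U|=1: {2}:1  {4}:1
  |U|=2: {2,4}:2  {3,4}:1
  |U|=3: {2,3,4}:3
  start at 0(s): 3

3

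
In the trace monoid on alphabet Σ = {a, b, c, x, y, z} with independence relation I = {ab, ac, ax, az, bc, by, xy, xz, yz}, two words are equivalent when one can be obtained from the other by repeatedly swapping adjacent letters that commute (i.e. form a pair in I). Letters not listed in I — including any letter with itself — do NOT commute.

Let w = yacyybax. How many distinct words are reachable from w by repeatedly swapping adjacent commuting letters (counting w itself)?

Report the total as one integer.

#0=y has no predecessor
#1=a depends on [0:y]
#2=c depends on [0:y]
#3=y depends on [1:a, 2:c]
#4=y depends on [3:y]
#5=b has no predecessor
#6=a depends on [4:y]
#7=x depends on [2:c, 5:b]
sources: [0:y, 5:b]
N(rest) = Σ N(rest − s) over sources s of rest; N(one piece) = 1:
  size 1 → [6]=1  [7]=1
  size 2 → [4,6]=1  [5,7]=1  [6,7]=2
  size 3 → [3,4,6]=1  [4,6,7]=3  [5,6,7]=3
  size 4 → [1,3,4,6]=1  [3,4,6,7]=4  [4,5,6,7]=6
  size 5 → [1,3,4,6,7]=5  [2,3,4,6,7]=4  [3,4,5,6,7]=10
  size 6 → [1,2,3,4,6,7]=9  [1,3,4,5,6,7]=15  [2,3,4,5,6,7]=14
  first=0(y) contributes 38
  first=5(b) contributes 9
|[w]| = 47

47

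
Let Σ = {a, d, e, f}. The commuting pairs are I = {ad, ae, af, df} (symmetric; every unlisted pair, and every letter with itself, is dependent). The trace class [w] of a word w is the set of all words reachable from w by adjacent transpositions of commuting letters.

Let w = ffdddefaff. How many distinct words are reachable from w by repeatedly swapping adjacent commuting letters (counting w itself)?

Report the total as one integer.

#0=f has no predecessor
#1=f depends on [0:f]
#2=d has no predecessor
#3=d depends on [2:d]
#4=d depends on [3:d]
#5=e depends on [1:f, 4:d]
#6=f depends on [5:e]
#7=a has no predecessor
#8=f depends on [6:f]
#9=f depends on [8:f]
sources: [0:f, 2:d, 7:a]
N(rest) = Σ N(rest − s) over sources s of rest; N(one piece) = 1:
  size 1 → [7]=1  [9]=1
  size 2 → [7,9]=2  [8,9]=1
  size 3 → [6,8,9]=1  [7,8,9]=3
  size 4 → [5,6,8,9]=1  [6,7,8,9]=4
  size 5 → [1,5,6,8,9]=1  [4,5,6,8,9]=1  [5,6,7,8,9]=5
  size 6 → [0,1,5,6,8,9]=1  [1,4,5,6,8,9]=2  [1,5,6,7,8,9]=6  [3,4,5,6,8,9]=1  [4,5,6,7,8,9]=6
  size 7 → [0,1,4,5,6,8,9]=3  [0,1,5,6,7,8,9]=7  [1,3,4,5,6,8,9]=3  [1,4,5,6,7,8,9]=14  [2,3,4,5,6,8,9]=1  [3,4,5,6,7,8,9]=7
  size 8 → [0,1,3,4,5,6,8,9]=6  [0,1,4,5,6,7,8,9]=24  [1,2,3,4,5,6,8,9]=4  [1,3,4,5,6,7,8,9]=24  [2,3,4,5,6,7,8,9]=8
  first=0(f) contributes 36
  first=2(d) contributes 54
  first=7(a) contributes 10
|[w]| = 100

100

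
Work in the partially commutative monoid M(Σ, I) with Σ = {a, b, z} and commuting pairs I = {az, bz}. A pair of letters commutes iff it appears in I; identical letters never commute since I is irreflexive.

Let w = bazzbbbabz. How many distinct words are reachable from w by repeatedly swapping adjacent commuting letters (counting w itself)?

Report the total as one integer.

120

0(b) covers ∅
1(a) covers 0:b
2(z) covers ∅
3(z) covers 2:z
4(b) covers 1:a
5(b) covers 4:b
6(b) covers 5:b
7(a) covers 6:b
8(b) covers 7:a
9(z) covers 3:z
floor of heap: 0:b, 2:z
completions by unplaced set U, small U first (add the entries for U minus each lowest piece of U):
  |U|=1: {8}:1  {9}:1
  |U|=2: {3,9}:1  {7,8}:1  {8,9}:2
  |U|=3: {2,3,9}:1  {3,8,9}:3  {6,7,8}:1  {7,8,9}:3
  |U|=4: {2,3,8,9}:4  {3,7,8,9}:6  {5,6,7,8}:1  {6,7,8,9}:4
  |U|=5: {2,3,7,8,9}:10  {3,6,7,8,9}:10  {4,5,6,7,8}:1  {5,6,7,8,9}:5
  |U|=6: {1,4,5,6,7,8}:1  {2,3,6,7,8,9}:20  {3,5,6,7,8,9}:15  {4,5,6,7,8,9}:6
  |U|=7: {0,1,4,5,6,7,8}:1  {1,4,5,6,7,8,9}:7  {2,3,5,6,7,8,9}:35  {3,4,5,6,7,8,9}:21
  |U|=8: {0,1,4,5,6,7,8,9}:8  {1,3,4,5,6,7,8,9}:28  {2,3,4,5,6,7,8,9}:56
  start at 0(b): 84
  start at 2(z): 36
sum over floor = 120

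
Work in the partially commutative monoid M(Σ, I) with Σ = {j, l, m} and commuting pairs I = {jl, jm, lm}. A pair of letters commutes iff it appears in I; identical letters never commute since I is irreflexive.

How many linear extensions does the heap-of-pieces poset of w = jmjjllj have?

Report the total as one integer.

105

drop 0:j onto floor
drop 1:m onto floor
drop 2:j onto {0:j}
drop 3:j onto {2:j}
drop 4:l onto floor
drop 5:l onto {4:l}
drop 6:j onto {3:j}
ground layer = {0:j, 1:m, 4:l}
drop-orders for the pieces not yet dropped (sum over which currently-grounded one goes next):
  1 to go: {1} 1  {5} 1  {6} 1
  2 to go: {1,5} 2  {1,6} 2  {3,6} 1  {4,5} 1  {5,6} 2
  3 to go: {1,3,6} 3  {1,4,5} 3  {1,5,6} 6  {2,3,6} 1  {3,5,6} 3  {4,5,6} 3
  4 to go: {0,2,3,6} 1  {1,2,3,6} 4  {1,3,5,6} 12  {1,4,5,6} 12  {2,3,5,6} 4  {3,4,5,6} 6
  5 to go: {0,1,2,3,6} 5  {0,2,3,5,6} 5  {1,2,3,5,6} 20  {1,3,4,5,6} 30  {2,3,4,5,6} 10
  if 0:j drops first: 60 orders
  if 1:m drops first: 15 orders
  if 4:l drops first: 30 orders
heap linearizations: 105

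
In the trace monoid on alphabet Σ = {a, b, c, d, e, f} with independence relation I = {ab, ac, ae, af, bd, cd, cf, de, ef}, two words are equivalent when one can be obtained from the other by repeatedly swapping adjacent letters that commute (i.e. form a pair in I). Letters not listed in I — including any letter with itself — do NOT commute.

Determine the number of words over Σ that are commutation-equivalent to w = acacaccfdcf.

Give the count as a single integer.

1848

piece 0:a — minimal
piece 1:c — minimal
piece 2:a rests on {0:a}
piece 3:c rests on {1:c}
piece 4:a rests on {2:a}
piece 5:c rests on {3:c}
piece 6:c rests on {5:c}
piece 7:f — minimal
piece 8:d rests on {4:a, 7:f}
piece 9:c rests on {6:c}
piece 10:f rests on {8:d}
minimal pieces: {0:a, 1:c, 7:f}
ways to finish when only these pieces remain (= sum over removing one remaining piece with nothing left below it):
  1 left: {9}→1  {10}→1
  2 left: {6,9}→1  {8,10}→1  {9,10}→2
  3 left: {4,8,10}→1  {5,6,9}→1  {6,9,10}→3  {7,8,10}→1  {8,9,10}→3
  4 left: {2,4,8,10}→1  {3,5,6,9}→1  {4,7,8,10}→2  {4,8,9,10}→4  {5,6,9,10}→4  {6,8,9,10}→6  {7,8,9,10}→4
  5 left: {0,2,4,8,10}→1  {1,3,5,6,9}→1  {2,4,7,8,10}→3  {2,4,8,9,10}→5  {3,5,6,9,10}→5  {4,6,8,9,10}→10  {4,7,8,9,10}→10  {5,6,8,9,10}→10  {6,7,8,9,10}→10
  6 left: {0,2,4,7,8,10}→4  {0,2,4,8,9,10}→6  {1,3,5,6,9,10}→6  {2,4,6,8,9,10}→15  {2,4,7,8,9,10}→18  {3,5,6,8,9,10}→15  {4,5,6,8,9,10}→20  {4,6,7,8,9,10}→30  {5,6,7,8,9,10}→20
  7 left: {0,2,4,6,8,9,10}→21  {0,2,4,7,8,9,10}→28  {1,3,5,6,8,9,10}→21  {2,4,5,6,8,9,10}→35  {2,4,6,7,8,9,10}→63  {3,4,5,6,8,9,10}→35  {3,5,6,7,8,9,10}→35  {4,5,6,7,8,9,10}→70
  8 left: {0,2,4,5,6,8,9,10}→56  {0,2,4,6,7,8,9,10}→112  {1,3,4,5,6,8,9,10}→56  {1,3,5,6,7,8,9,10}→56  {2,3,4,5,6,8,9,10}→70  {2,4,5,6,7,8,9,10}→168  {3,4,5,6,7,8,9,10}→140
  9 left: {0,2,3,4,5,6,8,9,10}→126  {0,2,4,5,6,7,8,9,10}→336  {1,2,3,4,5,6,8,9,10}→126  {1,3,4,5,6,7,8,9,10}→252  {2,3,4,5,6,7,8,9,10}→378
  placing 0:a first → 756 extensions
  placing 1:c first → 840 extensions
  placing 7:f first → 252 extensions
total linear extensions = 1848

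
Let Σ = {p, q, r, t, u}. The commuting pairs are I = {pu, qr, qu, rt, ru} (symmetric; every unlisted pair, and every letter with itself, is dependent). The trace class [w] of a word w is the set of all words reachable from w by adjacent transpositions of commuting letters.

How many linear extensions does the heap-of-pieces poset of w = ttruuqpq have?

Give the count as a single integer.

piece 0:t — minimal
piece 1:t rests on {0:t}
piece 2:r — minimal
piece 3:u rests on {1:t}
piece 4:u rests on {3:u}
piece 5:q rests on {1:t}
piece 6:p rests on {2:r, 5:q}
piece 7:q rests on {6:p}
minimal pieces: {0:t, 2:r}
ways to finish when only these pieces remain (= sum over removing one remaining piece with nothing left below it):
  1 left: {4}→1  {7}→1
  2 left: {3,4}→1  {4,7}→2  {6,7}→1
  3 left: {2,6,7}→1  {3,4,7}→3  {4,6,7}→3  {5,6,7}→1
  4 left: {2,4,6,7}→4  {2,5,6,7}→2  {3,4,6,7}→6  {4,5,6,7}→4
  5 left: {2,3,4,6,7}→10  {2,4,5,6,7}→10  {3,4,5,6,7}→10
  6 left: {1,3,4,5,6,7}→10  {2,3,4,5,6,7}→30
  placing 0:t first → 40 extensions
  placing 2:r first → 10 extensions
total linear extensions = 50

50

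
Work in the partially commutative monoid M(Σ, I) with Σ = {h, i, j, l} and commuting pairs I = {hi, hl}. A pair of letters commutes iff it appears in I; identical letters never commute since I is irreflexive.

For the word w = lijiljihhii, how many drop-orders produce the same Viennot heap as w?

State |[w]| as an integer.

10

drop 0:l onto floor
drop 1:i onto {0:l}
drop 2:j onto {1:i}
drop 3:i onto {2:j}
drop 4:l onto {3:i}
drop 5:j onto {4:l}
drop 6:i onto {5:j}
drop 7:h onto {5:j}
drop 8:h onto {7:h}
drop 9:i onto {6:i}
drop 10:i onto {9:i}
ground layer = {0:l}
drop-orders for the pieces not yet dropped (sum over which currently-grounded one goes next):
  1 to go: {8} 1  {10} 1
  2 to go: {7,8} 1  {8,10} 2  {9,10} 1
  3 to go: {6,9,10} 1  {7,8,10} 3  {8,9,10} 3
  4 to go: {6,8,9,10} 4  {7,8,9,10} 6
  5 to go: {6,7,8,9,10} 10
  6 to go: {5,6,7,8,9,10} 10
  7 to go: {4,5,6,7,8,9,10} 10
  8 to go: {3,4,5,6,7,8,9,10} 10
  9 to go: {2,3,4,5,6,7,8,9,10} 10
  if 0:l drops first: 10 orders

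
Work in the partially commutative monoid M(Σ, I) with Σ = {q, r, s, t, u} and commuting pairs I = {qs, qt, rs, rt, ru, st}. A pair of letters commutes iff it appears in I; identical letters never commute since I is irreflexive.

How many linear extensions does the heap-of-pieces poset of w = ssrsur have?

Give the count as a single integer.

#0=s has no predecessor
#1=s depends on [0:s]
#2=r has no predecessor
#3=s depends on [1:s]
#4=u depends on [3:s]
#5=r depends on [2:r]
sources: [0:s, 2:r]
N(rest) = Σ N(rest − s) over sources s of rest; N(one piece) = 1:
  size 1 → [4]=1  [5]=1
  size 2 → [2,5]=1  [3,4]=1  [4,5]=2
  size 3 → [1,3,4]=1  [2,4,5]=3  [3,4,5]=3
  size 4 → [0,1,3,4]=1  [1,3,4,5]=4  [2,3,4,5]=6
  first=0(s) contributes 10
  first=2(r) contributes 5
|[w]| = 15

15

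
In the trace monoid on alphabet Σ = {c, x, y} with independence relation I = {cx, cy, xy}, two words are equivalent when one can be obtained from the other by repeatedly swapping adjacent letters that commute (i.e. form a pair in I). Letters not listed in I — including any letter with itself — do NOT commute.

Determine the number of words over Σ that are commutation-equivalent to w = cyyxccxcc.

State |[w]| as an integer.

756

drop 0:c onto floor
drop 1:y onto floor
drop 2:y onto {1:y}
drop 3:x onto floor
drop 4:c onto {0:c}
drop 5:c onto {4:c}
drop 6:x onto {3:x}
drop 7:c onto {5:c}
drop 8:c onto {7:c}
ground layer = {0:c, 1:y, 3:x}
drop-orders for the pieces not yet dropped (sum over which currently-grounded one goes next):
  1 to go: {2} 1  {6} 1  {8} 1
  2 to go: {1,2} 1  {2,6} 2  {2,8} 2  {3,6} 1  {6,8} 2  {7,8} 1
  3 to go: {1,2,6} 3  {1,2,8} 3  {2,3,6} 3  {2,6,8} 6  {2,7,8} 3  {3,6,8} 3  {5,7,8} 1  {6,7,8} 3
  4 to go: {1,2,3,6} 6  {1,2,6,8} 12  {1,2,7,8} 6  {2,3,6,8} 12  {2,5,7,8} 4  {2,6,7,8} 12  {3,6,7,8} 6  {4,5,7,8} 1  {5,6,7,8} 4
  5 to go: {0,4,5,7,8} 1  {1,2,3,6,8} 30  {1,2,5,7,8} 10  {1,2,6,7,8} 30  {2,3,6,7,8} 30  {2,4,5,7,8} 5  {2,5,6,7,8} 20  {3,5,6,7,8} 10  {4,5,6,7,8} 5
  6 to go: {0,2,4,5,7,8} 6  {0,4,5,6,7,8} 6  {1,2,3,6,7,8} 90  {1,2,4,5,7,8} 15  {1,2,5,6,7,8} 60  {2,3,5,6,7,8} 60  {2,4,5,6,7,8} 30  {3,4,5,6,7,8} 15
  7 to go: {0,1,2,4,5,7,8} 21  {0,2,4,5,6,7,8} 42  {0,3,4,5,6,7,8} 21  {1,2,3,5,6,7,8} 210  {1,2,4,5,6,7,8} 105  {2,3,4,5,6,7,8} 105
  if 0:c drops first: 420 orders
  if 1:y drops first: 168 orders
  if 3:x drops first: 168 orders
heap linearizations: 756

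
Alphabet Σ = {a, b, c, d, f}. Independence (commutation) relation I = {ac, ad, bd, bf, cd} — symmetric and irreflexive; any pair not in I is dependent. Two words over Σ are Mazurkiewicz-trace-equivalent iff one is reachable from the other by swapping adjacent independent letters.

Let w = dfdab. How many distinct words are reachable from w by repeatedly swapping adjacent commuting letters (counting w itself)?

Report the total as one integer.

3

piece 0:d — minimal
piece 1:f rests on {0:d}
piece 2:d rests on {1:f}
piece 3:a rests on {1:f}
piece 4:b rests on {3:a}
minimal pieces: {0:d}
ways to finish when only these pieces remain (= sum over removing one remaining piece with nothing left below it):
  1 left: {2}→1  {4}→1
  2 left: {2,4}→2  {3,4}→1
  3 left: {2,3,4}→3
  placing 0:d first → 3 extensions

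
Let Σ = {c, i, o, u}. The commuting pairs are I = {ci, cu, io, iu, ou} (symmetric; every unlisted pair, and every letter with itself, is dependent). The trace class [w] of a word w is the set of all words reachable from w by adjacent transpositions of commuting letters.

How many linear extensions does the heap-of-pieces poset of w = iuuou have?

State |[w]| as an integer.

piece 0:i — minimal
piece 1:u — minimal
piece 2:u rests on {1:u}
piece 3:o — minimal
piece 4:u rests on {2:u}
minimal pieces: {0:i, 1:u, 3:o}
ways to finish when only these pieces remain (= sum over removing one remaining piece with nothing left below it):
  1 left: {0}→1  {3}→1  {4}→1
  2 left: {0,3}→2  {0,4}→2  {2,4}→1  {3,4}→2
  3 left: {0,2,4}→3  {0,3,4}→6  {1,2,4}→1  {2,3,4}→3
  placing 0:i first → 4 extensions
  placing 1:u first → 12 extensions
  placing 3:o first → 4 extensions
total linear extensions = 20

20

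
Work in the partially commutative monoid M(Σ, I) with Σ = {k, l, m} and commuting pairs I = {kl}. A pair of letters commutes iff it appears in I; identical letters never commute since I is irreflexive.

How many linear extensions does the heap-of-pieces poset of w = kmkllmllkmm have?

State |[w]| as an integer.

9

#0=k has no predecessor
#1=m depends on [0:k]
#2=k depends on [1:m]
#3=l depends on [1:m]
#4=l depends on [3:l]
#5=m depends on [2:k, 4:l]
#6=l depends on [5:m]
#7=l depends on [6:l]
#8=k depends on [5:m]
#9=m depends on [7:l, 8:k]
#10=m depends on [9:m]
sources: [0:k]
N(rest) = Σ N(rest − s) over sources s of rest; N(one piece) = 1:
  size 1 → [10]=1
  size 2 → [9,10]=1
  size 3 → [7,9,10]=1  [8,9,10]=1
  size 4 → [6,7,9,10]=1  [7,8,9,10]=2
  size 5 → [6,7,8,9,10]=3
  size 6 → [5,6,7,8,9,10]=3
  size 7 → [2,5,6,7,8,9,10]=3  [4,5,6,7,8,9,10]=3
  size 8 → [2,4,5,6,7,8,9,10]=6  [3,4,5,6,7,8,9,10]=3
  size 9 → [2,3,4,5,6,7,8,9,10]=9
  first=0(k) contributes 9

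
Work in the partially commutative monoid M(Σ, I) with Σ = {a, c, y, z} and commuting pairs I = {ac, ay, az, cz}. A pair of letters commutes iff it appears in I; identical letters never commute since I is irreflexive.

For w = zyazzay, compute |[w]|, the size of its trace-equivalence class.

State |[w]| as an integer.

21

drop 0:z onto floor
drop 1:y onto {0:z}
drop 2:a onto floor
drop 3:z onto {1:y}
drop 4:z onto {3:z}
drop 5:a onto {2:a}
drop 6:y onto {4:z}
ground layer = {0:z, 2:a}
drop-orders for the pieces not yet dropped (sum over which currently-grounded one goes next):
  1 to go: {5} 1  {6} 1
  2 to go: {2,5} 1  {4,6} 1  {5,6} 2
  3 to go: {2,5,6} 3  {3,4,6} 1  {4,5,6} 3
  4 to go: {1,3,4,6} 1  {2,4,5,6} 6  {3,4,5,6} 4
  5 to go: {0,1,3,4,6} 1  {1,3,4,5,6} 5  {2,3,4,5,6} 10
  if 0:z drops first: 15 orders
  if 2:a drops first: 6 orders
heap linearizations: 21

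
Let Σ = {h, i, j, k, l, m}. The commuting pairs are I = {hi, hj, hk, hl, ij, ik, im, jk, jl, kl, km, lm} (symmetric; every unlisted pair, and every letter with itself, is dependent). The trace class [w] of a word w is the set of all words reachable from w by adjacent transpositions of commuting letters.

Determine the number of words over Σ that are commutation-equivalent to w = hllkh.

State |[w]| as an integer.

30

0(h) covers ∅
1(l) covers ∅
2(l) covers 1:l
3(k) covers ∅
4(h) covers 0:h
floor of heap: 0:h, 1:l, 3:k
completions by unplaced set U, small U first (add the entries for U minus each lowest piece of U):
  |U|=1: {2}:1  {3}:1  {4}:1
  |U|=2: {0,4}:1  {1,2}:1  {2,3}:2  {2,4}:2  {3,4}:2
  |U|=3: {0,2,4}:3  {0,3,4}:3  {1,2,3}:3  {1,2,4}:3  {2,3,4}:6
  start at 0(h): 12
  start at 1(l): 12
  start at 3(k): 6
sum over floor = 30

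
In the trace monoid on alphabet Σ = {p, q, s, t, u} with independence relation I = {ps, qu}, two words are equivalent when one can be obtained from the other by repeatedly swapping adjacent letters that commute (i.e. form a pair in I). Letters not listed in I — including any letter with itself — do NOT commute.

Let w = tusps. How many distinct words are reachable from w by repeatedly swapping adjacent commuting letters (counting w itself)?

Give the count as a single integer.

3

#0=t has no predecessor
#1=u depends on [0:t]
#2=s depends on [1:u]
#3=p depends on [1:u]
#4=s depends on [2:s]
sources: [0:t]
N(rest) = Σ N(rest − s) over sources s of rest; N(one piece) = 1:
  size 1 → [3]=1  [4]=1
  size 2 → [2,4]=1  [3,4]=2
  size 3 → [2,3,4]=3
  first=0(t) contributes 3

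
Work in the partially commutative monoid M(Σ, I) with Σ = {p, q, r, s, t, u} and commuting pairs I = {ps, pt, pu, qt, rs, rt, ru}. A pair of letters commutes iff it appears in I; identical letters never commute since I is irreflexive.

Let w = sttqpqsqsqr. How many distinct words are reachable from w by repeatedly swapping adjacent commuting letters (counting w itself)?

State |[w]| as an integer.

piece 0:s — minimal
piece 1:t rests on {0:s}
piece 2:t rests on {1:t}
piece 3:q rests on {0:s}
piece 4:p rests on {3:q}
piece 5:q rests on {4:p}
piece 6:s rests on {2:t, 5:q}
piece 7:q rests on {6:s}
piece 8:s rests on {7:q}
piece 9:q rests on {8:s}
piece 10:r rests on {9:q}
minimal pieces: {0:s}
ways to finish when only these pieces remain (= sum over removing one remaining piece with nothing left below it):
  1 left: {10}→1
  2 left: {9,10}→1
  3 left: {8,9,10}→1
  4 left: {7,8,9,10}→1
  5 left: {6,7,8,9,10}→1
  6 left: {2,6,7,8,9,10}→1  {5,6,7,8,9,10}→1
  7 left: {1,2,6,7,8,9,10}→1  {2,5,6,7,8,9,10}→2  {4,5,6,7,8,9,10}→1
  8 left: {1,2,5,6,7,8,9,10}→3  {2,4,5,6,7,8,9,10}→3  {3,4,5,6,7,8,9,10}→1
  9 left: {1,2,4,5,6,7,8,9,10}→6  {2,3,4,5,6,7,8,9,10}→4
  placing 0:s first → 10 extensions

10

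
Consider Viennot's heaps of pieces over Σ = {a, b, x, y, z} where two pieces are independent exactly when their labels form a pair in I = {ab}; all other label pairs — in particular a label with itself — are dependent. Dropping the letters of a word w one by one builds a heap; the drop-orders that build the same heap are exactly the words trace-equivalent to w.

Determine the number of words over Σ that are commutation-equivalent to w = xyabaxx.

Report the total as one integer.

3

piece 0:x — minimal
piece 1:y rests on {0:x}
piece 2:a rests on {1:y}
piece 3:b rests on {1:y}
piece 4:a rests on {2:a}
piece 5:x rests on {3:b, 4:a}
piece 6:x rests on {5:x}
minimal pieces: {0:x}
ways to finish when only these pieces remain (= sum over removing one remaining piece with nothing left below it):
  1 left: {6}→1
  2 left: {5,6}→1
  3 left: {3,5,6}→1  {4,5,6}→1
  4 left: {2,4,5,6}→1  {3,4,5,6}→2
  5 left: {2,3,4,5,6}→3
  placing 0:x first → 3 extensions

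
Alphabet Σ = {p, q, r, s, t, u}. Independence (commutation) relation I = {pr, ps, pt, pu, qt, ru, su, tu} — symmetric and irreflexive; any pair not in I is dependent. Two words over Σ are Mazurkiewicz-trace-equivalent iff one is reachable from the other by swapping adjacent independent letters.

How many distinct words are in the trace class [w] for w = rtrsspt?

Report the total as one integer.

7

#0=r has no predecessor
#1=t depends on [0:r]
#2=r depends on [1:t]
#3=s depends on [2:r]
#4=s depends on [3:s]
#5=p has no predecessor
#6=t depends on [4:s]
sources: [0:r, 5:p]
N(rest) = Σ N(rest − s) over sources s of rest; N(one piece) = 1:
  size 1 → [5]=1  [6]=1
  size 2 → [4,6]=1  [5,6]=2
  size 3 → [3,4,6]=1  [4,5,6]=3
  size 4 → [2,3,4,6]=1  [3,4,5,6]=4
  size 5 → [1,2,3,4,6]=1  [2,3,4,5,6]=5
  first=0(r) contributes 6
  first=5(p) contributes 1
|[w]| = 7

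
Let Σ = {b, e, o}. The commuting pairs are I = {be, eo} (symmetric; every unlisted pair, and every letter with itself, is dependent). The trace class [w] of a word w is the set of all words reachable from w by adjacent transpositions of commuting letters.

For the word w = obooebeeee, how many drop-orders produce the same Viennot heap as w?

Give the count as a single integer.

252

drop 0:o onto floor
drop 1:b onto {0:o}
drop 2:o onto {1:b}
drop 3:o onto {2:o}
drop 4:e onto floor
drop 5:b onto {3:o}
drop 6:e onto {4:e}
drop 7:e onto {6:e}
drop 8:e onto {7:e}
drop 9:e onto {8:e}
ground layer = {0:o, 4:e}
drop-orders for the pieces not yet dropped (sum over which currently-grounded one goes next):
  1 to go: {5} 1  {9} 1
  2 to go: {3,5} 1  {5,9} 2  {8,9} 1
  3 to go: {2,3,5} 1  {3,5,9} 3  {5,8,9} 3  {7,8,9} 1
  4 to go: {1,2,3,5} 1  {2,3,5,9} 4  {3,5,8,9} 6  {5,7,8,9} 4  {6,7,8,9} 1
  5 to go: {0,1,2,3,5} 1  {1,2,3,5,9} 5  {2,3,5,8,9} 10  {3,5,7,8,9} 10  {4,6,7,8,9} 1  {5,6,7,8,9} 5
  6 to go: {0,1,2,3,5,9} 6  {1,2,3,5,8,9} 15  {2,3,5,7,8,9} 20  {3,5,6,7,8,9} 15  {4,5,6,7,8,9} 6
  7 to go: {0,1,2,3,5,8,9} 21  {1,2,3,5,7,8,9} 35  {2,3,5,6,7,8,9} 35  {3,4,5,6,7,8,9} 21
  8 to go: {0,1,2,3,5,7,8,9} 56  {1,2,3,5,6,7,8,9} 70  {2,3,4,5,6,7,8,9} 56
  if 0:o drops first: 126 orders
  if 4:e drops first: 126 orders
heap linearizations: 252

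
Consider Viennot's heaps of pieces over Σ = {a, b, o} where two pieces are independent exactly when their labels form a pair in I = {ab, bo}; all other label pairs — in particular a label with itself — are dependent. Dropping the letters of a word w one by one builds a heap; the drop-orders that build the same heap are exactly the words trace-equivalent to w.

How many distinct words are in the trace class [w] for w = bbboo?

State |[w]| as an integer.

piece 0:b — minimal
piece 1:b rests on {0:b}
piece 2:b rests on {1:b}
piece 3:o — minimal
piece 4:o rests on {3:o}
minimal pieces: {0:b, 3:o}
ways to finish when only these pieces remain (= sum over removing one remaining piece with nothing left below it):
  1 left: {2}→1  {4}→1
  2 left: {1,2}→1  {2,4}→2  {3,4}→1
  3 left: {0,1,2}→1  {1,2,4}→3  {2,3,4}→3
  placing 0:b first → 6 extensions
  placing 3:o first → 4 extensions
total linear extensions = 10

10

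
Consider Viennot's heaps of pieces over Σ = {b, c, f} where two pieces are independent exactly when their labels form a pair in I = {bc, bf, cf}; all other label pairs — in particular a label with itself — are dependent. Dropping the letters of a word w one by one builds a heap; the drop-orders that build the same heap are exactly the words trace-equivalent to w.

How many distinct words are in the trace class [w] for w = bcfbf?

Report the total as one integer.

30

#0=b has no predecessor
#1=c has no predecessor
#2=f has no predecessor
#3=b depends on [0:b]
#4=f depends on [2:f]
sources: [0:b, 1:c, 2:f]
N(rest) = Σ N(rest − s) over sources s of rest; N(one piece) = 1:
  size 1 → [1]=1  [3]=1  [4]=1
  size 2 → [0,3]=1  [1,3]=2  [1,4]=2  [2,4]=1  [3,4]=2
  size 3 → [0,1,3]=3  [0,3,4]=3  [1,2,4]=3  [1,3,4]=6  [2,3,4]=3
  first=0(b) contributes 12
  first=1(c) contributes 6
  first=2(f) contributes 12
|[w]| = 30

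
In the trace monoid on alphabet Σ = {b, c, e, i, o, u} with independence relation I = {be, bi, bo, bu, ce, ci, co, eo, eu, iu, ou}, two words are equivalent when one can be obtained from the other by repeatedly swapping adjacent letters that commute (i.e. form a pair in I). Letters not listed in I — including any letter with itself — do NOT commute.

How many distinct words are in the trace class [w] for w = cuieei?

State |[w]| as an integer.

15

piece 0:c — minimal
piece 1:u rests on {0:c}
piece 2:i — minimal
piece 3:e rests on {2:i}
piece 4:e rests on {3:e}
piece 5:i rests on {4:e}
minimal pieces: {0:c, 2:i}
ways to finish when only these pieces remain (= sum over removing one remaining piece with nothing left below it):
  1 left: {1}→1  {5}→1
  2 left: {0,1}→1  {1,5}→2  {4,5}→1
  3 left: {0,1,5}→3  {1,4,5}→3  {3,4,5}→1
  4 left: {0,1,4,5}→6  {1,3,4,5}→4  {2,3,4,5}→1
  placing 0:c first → 5 extensions
  placing 2:i first → 10 extensions
total linear extensions = 15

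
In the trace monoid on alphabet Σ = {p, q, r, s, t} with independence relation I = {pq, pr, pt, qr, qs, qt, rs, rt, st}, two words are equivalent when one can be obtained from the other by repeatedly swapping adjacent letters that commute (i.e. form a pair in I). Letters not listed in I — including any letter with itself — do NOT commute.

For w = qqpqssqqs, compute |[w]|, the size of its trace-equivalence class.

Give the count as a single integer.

126

drop 0:q onto floor
drop 1:q onto {0:q}
drop 2:p onto floor
drop 3:q onto {1:q}
drop 4:s onto {2:p}
drop 5:s onto {4:s}
drop 6:q onto {3:q}
drop 7:q onto {6:q}
drop 8:s onto {5:s}
ground layer = {0:q, 2:p}
drop-orders for the pieces not yet dropped (sum over which currently-grounded one goes next):
  1 to go: {7} 1  {8} 1
  2 to go: {5,8} 1  {6,7} 1  {7,8} 2
  3 to go: {3,6,7} 1  {4,5,8} 1  {5,7,8} 3  {6,7,8} 3
  4 to go: {1,3,6,7} 1  {2,4,5,8} 1  {3,6,7,8} 4  {4,5,7,8} 4  {5,6,7,8} 6
  5 to go: {0,1,3,6,7} 1  {1,3,6,7,8} 5  {2,4,5,7,8} 5  {3,5,6,7,8} 10  {4,5,6,7,8} 10
  6 to go: {0,1,3,6,7,8} 6  {1,3,5,6,7,8} 15  {2,4,5,6,7,8} 15  {3,4,5,6,7,8} 20
  7 to go: {0,1,3,5,6,7,8} 21  {1,3,4,5,6,7,8} 35  {2,3,4,5,6,7,8} 35
  if 0:q drops first: 70 orders
  if 2:p drops first: 56 orders
heap linearizations: 126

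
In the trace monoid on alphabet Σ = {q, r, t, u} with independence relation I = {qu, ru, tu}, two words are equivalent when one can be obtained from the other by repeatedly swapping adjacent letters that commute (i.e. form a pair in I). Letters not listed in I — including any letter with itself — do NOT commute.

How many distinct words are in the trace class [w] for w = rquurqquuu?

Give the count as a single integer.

#0=r has no predecessor
#1=q depends on [0:r]
#2=u has no predecessor
#3=u depends on [2:u]
#4=r depends on [1:q]
#5=q depends on [4:r]
#6=q depends on [5:q]
#7=u depends on [3:u]
#8=u depends on [7:u]
#9=u depends on [8:u]
sources: [0:r, 2:u]
N(rest) = Σ N(rest − s) over sources s of rest; N(one piece) = 1:
  size 1 → [6]=1  [9]=1
  size 2 → [5,6]=1  [6,9]=2  [8,9]=1
  size 3 → [4,5,6]=1  [5,6,9]=3  [6,8,9]=3  [7,8,9]=1
  size 4 → [1,4,5,6]=1  [3,7,8,9]=1  [4,5,6,9]=4  [5,6,8,9]=6  [6,7,8,9]=4
  size 5 → [0,1,4,5,6]=1  [1,4,5,6,9]=5  [2,3,7,8,9]=1  [3,6,7,8,9]=5  [4,5,6,8,9]=10  [5,6,7,8,9]=10
  size 6 → [0,1,4,5,6,9]=6  [1,4,5,6,8,9]=15  [2,3,6,7,8,9]=6  [3,5,6,7,8,9]=15  [4,5,6,7,8,9]=20
  size 7 → [0,1,4,5,6,8,9]=21  [1,4,5,6,7,8,9]=35  [2,3,5,6,7,8,9]=21  [3,4,5,6,7,8,9]=35
  size 8 → [0,1,4,5,6,7,8,9]=56  [1,3,4,5,6,7,8,9]=70  [2,3,4,5,6,7,8,9]=56
  first=0(r) contributes 126
  first=2(u) contributes 126
|[w]| = 252

252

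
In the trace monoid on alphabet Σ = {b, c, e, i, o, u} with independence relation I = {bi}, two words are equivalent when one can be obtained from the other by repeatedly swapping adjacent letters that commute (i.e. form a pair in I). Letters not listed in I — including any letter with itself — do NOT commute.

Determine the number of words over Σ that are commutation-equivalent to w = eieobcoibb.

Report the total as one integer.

3

drop 0:e onto floor
drop 1:i onto {0:e}
drop 2:e onto {1:i}
drop 3:o onto {2:e}
drop 4:b onto {3:o}
drop 5:c onto {4:b}
drop 6:o onto {5:c}
drop 7:i onto {6:o}
drop 8:b onto {6:o}
drop 9:b onto {8:b}
ground layer = {0:e}
drop-orders for the pieces not yet dropped (sum over which currently-grounded one goes next):
  1 to go: {7} 1  {9} 1
  2 to go: {7,9} 2  {8,9} 1
  3 to go: {7,8,9} 3
  4 to go: {6,7,8,9} 3
  5 to go: {5,6,7,8,9} 3
  6 to go: {4,5,6,7,8,9} 3
  7 to go: {3,4,5,6,7,8,9} 3
  8 to go: {2,3,4,5,6,7,8,9} 3
  if 0:e drops first: 3 orders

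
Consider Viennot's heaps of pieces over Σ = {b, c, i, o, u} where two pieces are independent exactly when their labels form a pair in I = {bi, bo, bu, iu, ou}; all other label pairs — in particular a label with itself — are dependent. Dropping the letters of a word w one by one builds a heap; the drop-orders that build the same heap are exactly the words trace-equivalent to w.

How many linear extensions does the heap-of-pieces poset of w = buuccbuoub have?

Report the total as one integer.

0(b) covers ∅
1(u) covers ∅
2(u) covers 1:u
3(c) covers 0:b, 2:u
4(c) covers 3:c
5(b) covers 4:c
6(u) covers 4:c
7(o) covers 4:c
8(u) covers 6:u
9(b) covers 5:b
floor of heap: 0:b, 1:u
completions by unplaced set U, small U first (add the entries for U minus each lowest piece of U):
  |U|=1: {7}:1  {8}:1  {9}:1
  |U|=2: {5,9}:1  {6,8}:1  {7,8}:2  {7,9}:2  {8,9}:2
  |U|=3: {5,7,9}:3  {5,8,9}:3  {6,7,8}:3  {6,8,9}:3  {7,8,9}:6
  |U|=4: {5,6,8,9}:6  {5,7,8,9}:12  {6,7,8,9}:12
  |U|=5: {5,6,7,8,9}:30
  |U|=6: {4,5,6,7,8,9}:30
  |U|=7: {3,4,5,6,7,8,9}:30
  |U|=8: {0,3,4,5,6,7,8,9}:30  {2,3,4,5,6,7,8,9}:30
  start at 0(b): 30
  start at 1(u): 60
sum over floor = 90

90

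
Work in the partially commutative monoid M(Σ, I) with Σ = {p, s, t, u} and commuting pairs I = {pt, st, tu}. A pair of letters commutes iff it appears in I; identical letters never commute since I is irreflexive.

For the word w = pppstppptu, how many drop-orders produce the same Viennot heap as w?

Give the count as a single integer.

0(p) covers ∅
1(p) covers 0:p
2(p) covers 1:p
3(s) covers 2:p
4(t) covers ∅
5(p) covers 3:s
6(p) covers 5:p
7(p) covers 6:p
8(t) covers 4:t
9(u) covers 7:p
floor of heap: 0:p, 4:t
completions by unplaced set U, small U first (add the entries for U minus each lowest piece of U):
  |U|=1: {8}:1  {9}:1
  |U|=2: {4,8}:1  {7,9}:1  {8,9}:2
  |U|=3: {4,8,9}:3  {6,7,9}:1  {7,8,9}:3
  |U|=4: {4,7,8,9}:6  {5,6,7,9}:1  {6,7,8,9}:4
  |U|=5: {3,5,6,7,9}:1  {4,6,7,8,9}:10  {5,6,7,8,9}:5
  |U|=6: {2,3,5,6,7,9}:1  {3,5,6,7,8,9}:6  {4,5,6,7,8,9}:15
  |U|=7: {1,2,3,5,6,7,9}:1  {2,3,5,6,7,8,9}:7  {3,4,5,6,7,8,9}:21
  |U|=8: {0,1,2,3,5,6,7,9}:1  {1,2,3,5,6,7,8,9}:8  {2,3,4,5,6,7,8,9}:28
  start at 0(p): 36
  start at 4(t): 9
sum over floor = 45

45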